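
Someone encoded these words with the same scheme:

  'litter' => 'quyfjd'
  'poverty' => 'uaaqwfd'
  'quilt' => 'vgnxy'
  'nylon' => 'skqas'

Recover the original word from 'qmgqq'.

label

It's a Vigenère-style cipher with numeric key [5,12]: position i shifts by key[i mod 2].
Decoding qmgqq: q−5=l, m−12=a, g−5=b, q−12=e, q−5=l.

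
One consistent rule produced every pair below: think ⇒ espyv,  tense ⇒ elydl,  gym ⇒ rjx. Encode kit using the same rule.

The shift depends on letter class: consonant t→e is +11, but vowel i→p is +7. Two shifts are in play — +7 for a/e/i/o/u, +11 for every other letter.
On kit: k(cons)+11=v, i(vowel)+7=p, t(cons)+11=e.

vpe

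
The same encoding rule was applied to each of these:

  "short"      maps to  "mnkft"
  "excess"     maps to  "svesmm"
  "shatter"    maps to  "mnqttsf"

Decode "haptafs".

vulture

s(18)→m(12) and h(7)→n(13) fit y≡7x+16 (mod 26); the inverse of 7 mod 26 is 15. This is an affine cipher: with a=0,…,z=25, each position x becomes (7x+16) mod 26.
Undoing it on haptafs: h(7)→15·(7−16)≡21=v; a(0)→15·(0−16)≡20=u; p(15)→15·(15−16)≡11=l; t(19)→15·(19−16)≡19=t; a(0)→15·(0−16)≡20=u; f(5)→15·(5−16)≡17=r; s(18)→15·(18−16)≡4=e (all mod 26).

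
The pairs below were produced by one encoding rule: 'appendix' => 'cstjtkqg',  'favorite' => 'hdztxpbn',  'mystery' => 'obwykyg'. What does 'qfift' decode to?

In appendix: a→c is +2, p→s is +3, p→t is +4, e→j is +5 — the shift increases by 1 each position. The shift increases by 1 at each position, starting from +2: 2, 3, 4, ….
Undoing it on qfift: q−2=o, f−3=c, i−4=e, f−5=a, t−6=n.

ocean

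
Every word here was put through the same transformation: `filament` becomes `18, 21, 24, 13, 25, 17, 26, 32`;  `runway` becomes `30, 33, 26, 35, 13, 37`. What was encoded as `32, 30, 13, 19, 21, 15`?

f is letter #6 and maps to 18: an offset of 12. Letters become their 1-based position plus 12 (so a→13, b→14, …).
Decoding 32, 30, 13, 19, 21, 15: 32→(32−12)÷1=20=t, 30→(30−12)÷1=18=r, 13→(13−12)÷1=1=a, 19→(19−12)÷1=7=g, 21→(21−12)÷1=9=i, 15→(15−12)÷1=3=c.

tragic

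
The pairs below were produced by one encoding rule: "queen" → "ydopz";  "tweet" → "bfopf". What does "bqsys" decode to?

thing

Letter i (0-indexed) is shifted by i+8, so successive shifts are 8, 9, 10, ….
Undoing it on bqsys: b−8=t, q−9=h, s−10=i, y−11=n, s−12=g.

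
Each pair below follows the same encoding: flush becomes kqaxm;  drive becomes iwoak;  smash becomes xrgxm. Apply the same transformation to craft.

hwgky

The rule splits by letter class: vowels +6, consonants +5.
For craft: c(cons)+5=h, r(cons)+5=w, a(vowel)+6=g, f(cons)+5=k, t(cons)+5=y.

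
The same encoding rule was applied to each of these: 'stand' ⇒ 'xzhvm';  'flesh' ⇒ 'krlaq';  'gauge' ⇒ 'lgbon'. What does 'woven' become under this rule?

In stand: s→x is +5, t→z is +6, a→h is +7, n→v is +8 — the shift increases by 1 each position. The shift increases by 1 at each position, starting from +5: 5, 6, 7, ….
Applying it to woven: w+5=b, o+6=u, v+7=c, e+8=m, n+9=w.

bucmw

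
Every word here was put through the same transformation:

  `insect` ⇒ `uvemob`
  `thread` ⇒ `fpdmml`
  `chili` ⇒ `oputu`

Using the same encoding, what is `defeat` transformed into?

pmrmmb

Shifts by position in insect: pos 0: i→u (+12), pos 1: n→v (+8), pos 2: s→e (+12), pos 3: e→m (+8) — repeating every 2. It's a Vigenère-style cipher with numeric key [12,8]: position i shifts by key[i mod 2].
For defeat: d+12=p, e+8=m, f+12=r, e+8=m, a+12=m, t+8=b.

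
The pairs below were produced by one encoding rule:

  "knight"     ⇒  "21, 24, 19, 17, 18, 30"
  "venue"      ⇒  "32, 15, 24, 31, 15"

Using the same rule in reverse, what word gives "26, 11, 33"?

k is letter #11 and maps to 21: an offset of 10. Each letter is replaced by its alphabet position (a=1..z=26) + 10.
Decoding 26, 11, 33: 26→(26−10)÷1=16=p, 11→(11−10)÷1=1=a, 33→(33−10)÷1=23=w.

paw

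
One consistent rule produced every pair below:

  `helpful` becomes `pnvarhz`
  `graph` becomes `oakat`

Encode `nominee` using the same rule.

vxwtzrs

Letter i (0-indexed) is shifted by i+8, so successive shifts are 8, 9, 10, ….
For nominee: n+8=v, o+9=x, m+10=w, i+11=t, n+12=z, e+13=r, e+14=s.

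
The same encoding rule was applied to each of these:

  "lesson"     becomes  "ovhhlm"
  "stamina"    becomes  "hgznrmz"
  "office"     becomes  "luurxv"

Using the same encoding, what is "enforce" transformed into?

vmulixv

Letters are reflected about the middle of the alphabet (position → 25−position): Atbash.
On enforce: e↔v, n↔m, f↔u, o↔l, r↔i, c↔x, e↔v.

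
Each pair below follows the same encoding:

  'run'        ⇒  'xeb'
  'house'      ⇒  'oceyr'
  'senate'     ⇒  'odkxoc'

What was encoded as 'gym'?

cow

The output letters match the input read backwards, each shifted +10: run reversed is nur. Two steps: reverse the string, then apply a Caesar shift of +10.
Decoding gym: shift back: g−10=w, y−10=o, m−10=c → woc; then reverse → cow.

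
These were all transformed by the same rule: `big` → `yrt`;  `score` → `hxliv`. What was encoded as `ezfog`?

Each pair mirrors across the alphabet (b↔y, i↔r, g↔t): positions sum to 25. This is the alphabet-reversal cipher (Atbash): a becomes z, b becomes y, etc.
Reversing it on ezfog: e↔v, z↔a, f↔u, o↔l, g↔t.

vault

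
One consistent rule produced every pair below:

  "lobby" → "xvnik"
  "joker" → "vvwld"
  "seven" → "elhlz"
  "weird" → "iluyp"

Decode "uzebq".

issue

Shifts by position in lobby: pos 0: l→x (+12), pos 1: o→v (+7), pos 2: b→n (+12), pos 3: b→i (+7) — repeating every 2. It's a Vigenère-style cipher with numeric key [12,7]: position i shifts by key[i mod 2].
Decoding uzebq: u−12=i, z−7=s, e−12=s, b−7=u, q−12=e.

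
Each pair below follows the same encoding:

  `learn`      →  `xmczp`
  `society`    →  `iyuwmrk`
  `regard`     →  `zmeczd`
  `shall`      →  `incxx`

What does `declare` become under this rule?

l(11)→x(23) and e(4)→m(12) fit y≡9x+2 (mod 26); the inverse of 9 mod 26 is 3. Each letter's alphabet position (a=0..z=25) is mapped through 9·x+2 mod 26 — an affine cipher.
On declare: d(3)→9·3+2≡3=d; e(4)→9·4+2≡12=m; c(2)→9·2+2≡20=u; l(11)→9·11+2≡23=x; a(0)→9·0+2≡2=c; r(17)→9·17+2≡25=z; e(4)→9·4+2≡12=m (all mod 26).

dmuxczm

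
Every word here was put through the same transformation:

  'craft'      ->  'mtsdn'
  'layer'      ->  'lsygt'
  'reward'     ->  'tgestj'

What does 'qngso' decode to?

c(2)→m(12) and r(17)→t(19) fit y≡23x+18 (mod 26); the inverse of 23 mod 26 is 17. This is an affine cipher: with a=0,…,z=25, each position x becomes (23x+18) mod 26.
Undoing it on qngso: q(16)→17·(16−18)≡18=s; n(13)→17·(13−18)≡19=t; g(6)→17·(6−18)≡4=e; s(18)→17·(18−18)≡0=a; o(14)→17·(14−18)≡10=k (all mod 26).

steak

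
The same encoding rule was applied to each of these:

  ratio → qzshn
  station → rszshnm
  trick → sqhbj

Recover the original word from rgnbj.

Compare letters: r→q is +25, a→z is +25, t→s is +25 — a constant shift. Every letter moves 25 places later in the alphabet, wrapping around z→a.
Reversing it on rgnbj: r−25=s, g−25=h, n−25=o, b−25=c, j−25=k.

shock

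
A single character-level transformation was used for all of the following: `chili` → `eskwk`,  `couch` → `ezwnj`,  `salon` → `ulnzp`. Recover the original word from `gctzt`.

error

Shifts by position in chili: pos 0: c→e (+2), pos 1: h→s (+11), pos 2: i→k (+2), pos 3: l→w (+11) — repeating every 2. The shifts repeat in a cycle of length 2: positions 0,1,… shift by +2, +11, then the pattern repeats.
Decoding gctzt: g−2=e, c−11=r, t−2=r, z−11=o, t−2=r.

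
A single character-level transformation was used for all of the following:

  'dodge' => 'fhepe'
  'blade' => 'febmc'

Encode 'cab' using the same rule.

The output letters match the input read backwards, each shifted +1: dodge reversed is egdod. The word is reversed, then every letter is shifted forward by 1.
Applying it to cab: reverse → bac; then shift: b+1=c, a+1=b, c+1=d.

cbd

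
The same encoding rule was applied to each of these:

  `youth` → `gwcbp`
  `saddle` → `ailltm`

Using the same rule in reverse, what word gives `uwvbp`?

Compare letters: y→g is +8, o→w is +8, u→c is +8 — a constant shift. This is a Caesar cipher with shift 8.
Undoing it on uwvbp: u−8=m, w−8=o, v−8=n, b−8=t, p−8=h.

month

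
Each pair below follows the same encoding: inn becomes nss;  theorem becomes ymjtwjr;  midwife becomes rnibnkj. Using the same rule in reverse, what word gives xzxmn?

sushi

Compare letters: i→n is +5, n→s is +5, n→s is +5 — a constant shift. Every letter moves 5 places later in the alphabet, wrapping around z→a.
Reversing it on xzxmn: x−5=s, z−5=u, x−5=s, m−5=h, n−5=i.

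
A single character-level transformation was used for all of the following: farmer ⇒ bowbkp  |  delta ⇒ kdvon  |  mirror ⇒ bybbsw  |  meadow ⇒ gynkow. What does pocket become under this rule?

doumyz

The output letters match the input read backwards, each shifted +10: farmer reversed is remraf. Two steps: reverse the string, then apply a Caesar shift of +10.
For pocket: reverse → tekcop; then shift: t+10=d, e+10=o, k+10=u, c+10=m, o+10=y, p+10=z.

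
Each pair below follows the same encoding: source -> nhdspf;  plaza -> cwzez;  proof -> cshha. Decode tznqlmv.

washing

This is an affine cipher: with a=0,…,z=25, each position x becomes (21x+25) mod 26.
Reversing it on tznqlmv: t(19)→5·(19−25)≡22=w; z(25)→5·(25−25)≡0=a; n(13)→5·(13−25)≡18=s; q(16)→5·(16−25)≡7=h; l(11)→5·(11−25)≡8=i; m(12)→5·(12−25)≡13=n; v(21)→5·(21−25)≡6=g (all mod 26).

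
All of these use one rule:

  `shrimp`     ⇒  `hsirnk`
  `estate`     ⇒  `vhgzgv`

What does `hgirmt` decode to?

Letters are reflected about the middle of the alphabet (position → 25−position): Atbash.
Reversing it on hgirmt: h↔s, g↔t, i↔r, r↔i, m↔n, t↔g.

string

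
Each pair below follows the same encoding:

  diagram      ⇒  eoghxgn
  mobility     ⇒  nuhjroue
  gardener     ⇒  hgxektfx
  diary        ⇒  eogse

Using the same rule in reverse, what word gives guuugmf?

Shifts by position in diagram: pos 0: d→e (+1), pos 1: i→o (+6), pos 2: a→g (+6), pos 3: g→h (+1), pos 4: r→x (+6), pos 5: a→g (+6) — repeating every 3. A repeating key of period 3 is used — shifts +1, +6, +6 over and over.
Undoing it on guuugmf: g−1=f, u−6=o, u−6=o, u−1=t, g−6=a, m−6=g, f−1=e.

footage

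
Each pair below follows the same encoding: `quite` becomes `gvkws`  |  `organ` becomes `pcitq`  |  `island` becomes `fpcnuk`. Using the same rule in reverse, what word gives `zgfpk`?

The output letters match the input read backwards, each shifted +2: quite reversed is etiuq. Read the word backwards and shift each letter +2.
Reversing it on zgfpk: shift back: z−2=x, g−2=e, f−2=d, p−2=n, k−2=i → xedni; then reverse → index.

index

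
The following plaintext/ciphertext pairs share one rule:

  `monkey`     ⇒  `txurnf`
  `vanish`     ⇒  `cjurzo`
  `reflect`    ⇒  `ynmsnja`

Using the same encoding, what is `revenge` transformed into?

yncnunn

The shift depends on letter class: consonant m→t is +7, but vowel o→x is +9. The rule splits by letter class: vowels +9, consonants +7.
On revenge: r(cons)+7=y, e(vowel)+9=n, v(cons)+7=c, e(vowel)+9=n, n(cons)+7=u, g(cons)+7=n, e(vowel)+9=n.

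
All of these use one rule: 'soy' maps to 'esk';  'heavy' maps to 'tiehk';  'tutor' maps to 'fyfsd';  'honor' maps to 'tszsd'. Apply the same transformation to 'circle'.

The shift depends on letter class: consonant s→e is +12, but vowel o→s is +4. Vowels shift forward by 4 and consonants shift forward by 12.
Applying it to circle: c(cons)+12=o, i(vowel)+4=m, r(cons)+12=d, c(cons)+12=o, l(cons)+12=x, e(vowel)+4=i.

omdoxi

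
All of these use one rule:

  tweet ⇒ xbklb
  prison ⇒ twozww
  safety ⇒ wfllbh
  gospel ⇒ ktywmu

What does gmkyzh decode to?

In tweet: t→x is +4, w→b is +5, e→k is +6, e→l is +7 — the shift increases by 1 each position. Letter i (0-indexed) is shifted by i+4, so successive shifts are 4, 5, 6, ….
Decoding gmkyzh: g−4=c, m−5=h, k−6=e, y−7=r, z−8=r, h−9=y.

cherry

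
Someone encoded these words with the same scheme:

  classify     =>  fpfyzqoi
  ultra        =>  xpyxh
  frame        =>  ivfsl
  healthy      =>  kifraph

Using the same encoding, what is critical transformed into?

fvnzpkjv

In classify: c→f is +3, l→p is +4, a→f is +5, s→y is +6 — the shift increases by 1 each position. Letter i (0-indexed) is shifted by i+3, so successive shifts are 3, 4, 5, ….
On critical: c+3=f, r+4=v, i+5=n, t+6=z, i+7=p, c+8=k, a+9=j, l+10=v.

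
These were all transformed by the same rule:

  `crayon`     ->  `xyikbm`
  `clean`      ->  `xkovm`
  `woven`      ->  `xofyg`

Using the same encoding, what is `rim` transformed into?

wsb

Read the word backwards and shift each letter +10.
Applying it to rim: reverse → mir; then shift: m+10=w, i+10=s, r+10=b.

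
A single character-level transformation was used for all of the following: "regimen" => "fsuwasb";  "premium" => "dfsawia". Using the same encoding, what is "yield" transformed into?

Compare letters: r→f is +14, e→s is +14, g→u is +14 — a constant shift. This is a Caesar cipher with shift 14.
Applying it to yield: y+14=m, i+14=w, e+14=s, l+14=z, d+14=r.

mwszr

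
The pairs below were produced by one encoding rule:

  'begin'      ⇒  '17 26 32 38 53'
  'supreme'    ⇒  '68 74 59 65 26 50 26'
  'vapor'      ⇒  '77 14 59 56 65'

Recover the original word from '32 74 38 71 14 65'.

guitar

b(#2)→17 and e(#5)→26: differences scale by 3, so n = 3·pos + 11. The formula is n = 3×(alphabet index, a=1) + 11.
Undoing it on 32 74 38 71 14 65: 32→(32−11)÷3=7=g, 74→(74−11)÷3=21=u, 38→(38−11)÷3=9=i, 71→(71−11)÷3=20=t, 14→(14−11)÷3=1=a, 65→(65−11)÷3=18=r.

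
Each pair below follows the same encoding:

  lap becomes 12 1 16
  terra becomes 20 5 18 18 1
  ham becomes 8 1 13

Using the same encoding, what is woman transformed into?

23 15 13 1 14

l is letter #12 and maps to 12: an offset of 0. Letters become their 1-indexed alphabet positions: a=1 … z=26.
Applying it to woman: w=23→23, o=15→15, m=13→13, a=1→1, n=14→14.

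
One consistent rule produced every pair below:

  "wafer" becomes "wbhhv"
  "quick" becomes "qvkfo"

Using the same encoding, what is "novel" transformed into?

npxhp

In wafer: w→w is +0, a→b is +1, f→h is +2, e→h is +3 — the shift increases by 1 each position. Letter i (0-indexed) is shifted by i+0, so successive shifts are 0, 1, 2, ….
Applying it to novel: n+0=n, o+1=p, v+2=x, e+3=h, l+4=p.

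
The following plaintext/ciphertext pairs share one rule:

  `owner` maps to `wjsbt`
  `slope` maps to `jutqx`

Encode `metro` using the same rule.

twyjr

The output letters match the input read backwards, each shifted +5: owner reversed is renwo. Two steps: reverse the string, then apply a Caesar shift of +5.
For metro: reverse → ortem; then shift: o+5=t, r+5=w, t+5=y, e+5=j, m+5=r.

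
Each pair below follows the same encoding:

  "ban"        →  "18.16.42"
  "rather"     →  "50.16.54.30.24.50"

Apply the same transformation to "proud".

46.50.44.56.22

b(#2)→18 and a(#1)→16: differences scale by 2, so n = 2·pos + 14. With a=1..z=26, the number is 2·pos + 14.
Applying it to proud: p=16→46, r=18→50, o=15→44, u=21→56, d=4→22.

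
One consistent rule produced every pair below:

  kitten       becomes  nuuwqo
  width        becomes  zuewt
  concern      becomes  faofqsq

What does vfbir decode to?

staff

Shifts by position in kitten: pos 0: k→n (+3), pos 1: i→u (+12), pos 2: t→u (+1), pos 3: t→w (+3), pos 4: e→q (+12), pos 5: n→o (+1) — repeating every 3. The shifts repeat in a cycle of length 3: positions 0,1,… shift by +3, +12, +1, then the pattern repeats.
Decoding vfbir: v−3=s, f−12=t, b−1=a, i−3=f, r−12=f.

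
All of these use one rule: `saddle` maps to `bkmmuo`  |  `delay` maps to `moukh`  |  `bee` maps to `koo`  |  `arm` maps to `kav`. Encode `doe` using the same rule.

The shift depends on letter class: consonant s→b is +9, but vowel a→k is +10. Two shifts are in play — +10 for a/e/i/o/u, +9 for every other letter.
Applying it to doe: d(cons)+9=m, o(vowel)+10=y, e(vowel)+10=o.

myo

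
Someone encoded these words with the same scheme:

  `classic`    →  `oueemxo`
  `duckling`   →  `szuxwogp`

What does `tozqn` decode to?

bench

The word is reversed, then every letter is shifted forward by 12.
Reversing it on tozqn: shift back: t−12=h, o−12=c, z−12=n, q−12=e, n−12=b → hcneb; then reverse → bench.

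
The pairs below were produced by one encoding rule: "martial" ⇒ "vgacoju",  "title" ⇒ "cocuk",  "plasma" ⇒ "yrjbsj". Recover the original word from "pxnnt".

Shifts by position in martial: pos 0: m→v (+9), pos 1: a→g (+6), pos 2: r→a (+9), pos 3: t→c (+9), pos 4: i→o (+6), pos 5: a→j (+9) — repeating every 3. A repeating key of period 3 is used — shifts +9, +6, +9 over and over.
Reversing it on pxnnt: p−9=g, x−6=r, n−9=e, n−9=e, t−6=n.

green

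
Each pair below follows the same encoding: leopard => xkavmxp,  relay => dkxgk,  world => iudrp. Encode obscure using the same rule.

Shifts by position in leopard: pos 0: l→x (+12), pos 1: e→k (+6), pos 2: o→a (+12), pos 3: p→v (+6) — repeating every 2. A repeating key of period 2 is used — shifts +12, +6 over and over.
On obscure: o+12=a, b+6=h, s+12=e, c+6=i, u+12=g, r+6=x, e+12=q.

aheigxq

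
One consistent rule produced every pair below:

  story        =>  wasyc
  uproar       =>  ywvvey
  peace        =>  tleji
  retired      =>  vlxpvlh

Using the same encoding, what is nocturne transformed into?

The shifts repeat in a cycle of length 2: positions 0,1,… shift by +4, +7, then the pattern repeats.
Applying it to nocturne: n+4=r, o+7=v, c+4=g, t+7=a, u+4=y, r+7=y, n+4=r, e+7=l.

rvgayyrl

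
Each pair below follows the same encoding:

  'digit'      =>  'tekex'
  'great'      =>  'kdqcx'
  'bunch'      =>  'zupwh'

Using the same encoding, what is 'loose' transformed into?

d(3)→t(19) and i(8)→e(4) fit y≡23x+2 (mod 26); the inverse of 23 mod 26 is 17. This is an affine cipher: with a=0,…,z=25, each position x becomes (23x+2) mod 26.
For loose: l(11)→23·11+2≡21=v; o(14)→23·14+2≡12=m; o(14)→23·14+2≡12=m; s(18)→23·18+2≡0=a; e(4)→23·4+2≡16=q (all mod 26).

vmmaq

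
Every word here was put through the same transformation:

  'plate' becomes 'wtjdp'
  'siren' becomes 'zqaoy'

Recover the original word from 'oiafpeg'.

harvest

In plate: p→w is +7, l→t is +8, a→j is +9, t→d is +10 — the shift increases by 1 each position. Each letter shifts forward by (position + 7), i.e. 7, 8, 9, … — the shift grows by one for each successive letter.
Reversing it on oiafpeg: o−7=h, i−8=a, a−9=r, f−10=v, p−11=e, e−12=s, g−13=t.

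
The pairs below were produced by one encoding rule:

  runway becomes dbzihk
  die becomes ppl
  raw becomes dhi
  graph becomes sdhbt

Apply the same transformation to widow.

ippvi

Vowels shift forward by 7 and consonants shift forward by 12.
On widow: w(cons)+12=i, i(vowel)+7=p, d(cons)+12=p, o(vowel)+7=v, w(cons)+12=i.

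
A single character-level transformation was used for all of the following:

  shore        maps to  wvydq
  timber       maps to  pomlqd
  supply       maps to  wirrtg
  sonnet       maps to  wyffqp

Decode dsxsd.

s(18)→w(22) and h(7)→v(21) fit y≡19x+18 (mod 26); the inverse of 19 mod 26 is 11. Each letter's alphabet position (a=0..z=25) is mapped through 19·x+18 mod 26 — an affine cipher.
Reversing it on dsxsd: d(3)→11·(3−18)≡17=r; s(18)→11·(18−18)≡0=a; x(23)→11·(23−18)≡3=d; s(18)→11·(18−18)≡0=a; d(3)→11·(3−18)≡17=r (all mod 26).

radar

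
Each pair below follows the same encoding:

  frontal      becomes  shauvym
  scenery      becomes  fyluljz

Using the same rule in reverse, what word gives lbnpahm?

fatigue

The word is reversed, then every letter is shifted forward by 7.
Reversing it on lbnpahm: shift back: l−7=e, b−7=u, n−7=g, p−7=i, a−7=t, h−7=a, m−7=f → eugitaf; then reverse → fatigue.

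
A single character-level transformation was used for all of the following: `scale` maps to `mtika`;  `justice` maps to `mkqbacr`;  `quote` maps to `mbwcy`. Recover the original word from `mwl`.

The output letters match the input read backwards, each shifted +8: scale reversed is elacs. The word is reversed, then every letter is shifted forward by 8.
Decoding mwl: shift back: m−8=e, w−8=o, l−8=d → eod; then reverse → doe.

doe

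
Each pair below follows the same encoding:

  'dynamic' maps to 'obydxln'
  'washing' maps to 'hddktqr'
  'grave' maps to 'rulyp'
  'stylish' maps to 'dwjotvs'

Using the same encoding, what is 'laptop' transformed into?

wdawzs

Shifts by position in dynamic: pos 0: d→o (+11), pos 1: y→b (+3), pos 2: n→y (+11), pos 3: a→d (+3) — repeating every 2. The shifts repeat in a cycle of length 2: positions 0,1,… shift by +11, +3, then the pattern repeats.
For laptop: l+11=w, a+3=d, p+11=a, t+3=w, o+11=z, p+3=s.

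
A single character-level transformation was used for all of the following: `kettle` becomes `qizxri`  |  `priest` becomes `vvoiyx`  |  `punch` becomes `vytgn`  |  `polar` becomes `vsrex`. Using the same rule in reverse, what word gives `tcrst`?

Shifts by position in kettle: pos 0: k→q (+6), pos 1: e→i (+4), pos 2: t→z (+6), pos 3: t→x (+4) — repeating every 2. It's a Vigenère-style cipher with numeric key [6,4]: position i shifts by key[i mod 2].
Reversing it on tcrst: t−6=n, c−4=y, r−6=l, s−4=o, t−6=n.

nylon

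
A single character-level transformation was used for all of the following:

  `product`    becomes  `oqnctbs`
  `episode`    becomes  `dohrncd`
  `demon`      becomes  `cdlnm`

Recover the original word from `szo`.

Compare letters: p→o is +25, r→q is +25, o→n is +25 — a constant shift. Each letter is shifted forward by 25 in the alphabet (a Caesar shift of +25).
Decoding szo: s−25=t, z−25=a, o−25=p.

tap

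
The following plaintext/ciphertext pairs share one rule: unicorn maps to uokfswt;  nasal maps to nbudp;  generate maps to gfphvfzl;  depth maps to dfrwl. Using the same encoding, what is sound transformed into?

spwqh

Each letter shifts forward by its position index (0, 1, 2, …) — the shift grows by one for each successive letter.
For sound: s+0=s, o+1=p, u+2=w, n+3=q, d+4=h.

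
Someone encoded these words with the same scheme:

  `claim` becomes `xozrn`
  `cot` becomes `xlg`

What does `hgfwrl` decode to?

studio

Each pair mirrors across the alphabet (c↔x, l↔o, a↔z): positions sum to 25. Letters are reflected about the middle of the alphabet (position → 25−position): Atbash.
Undoing it on hgfwrl: h↔s, g↔t, f↔u, w↔d, r↔i, l↔o.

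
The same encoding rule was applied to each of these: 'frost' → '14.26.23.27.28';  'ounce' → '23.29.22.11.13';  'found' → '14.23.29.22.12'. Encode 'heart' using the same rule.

16.13.9.26.28

f is letter #6 and maps to 14: an offset of 8. Each letter is replaced by its alphabet position (a=1..z=26) + 8.
For heart: h=8→16, e=5→13, a=1→9, r=18→26, t=20→28.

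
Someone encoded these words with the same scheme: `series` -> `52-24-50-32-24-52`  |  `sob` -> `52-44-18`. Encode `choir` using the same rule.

20-30-44-32-50

s(#19)→52 and e(#5)→24: differences scale by 2, so n = 2·pos + 14. With a=1..z=26, the number is 2·pos + 14.
Applying it to choir: c=3→20, h=8→30, o=15→44, i=9→32, r=18→50.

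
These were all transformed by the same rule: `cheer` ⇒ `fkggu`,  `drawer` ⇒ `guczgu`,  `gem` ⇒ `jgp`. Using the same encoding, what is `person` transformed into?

sguvqq

The shift depends on letter class: consonant c→f is +3, but vowel e→g is +2. The rule splits by letter class: vowels +2, consonants +3.
For person: p(cons)+3=s, e(vowel)+2=g, r(cons)+3=u, s(cons)+3=v, o(vowel)+2=q, n(cons)+3=q.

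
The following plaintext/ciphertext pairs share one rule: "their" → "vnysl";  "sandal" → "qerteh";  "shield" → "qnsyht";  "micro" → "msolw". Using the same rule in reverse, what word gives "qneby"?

t(19)→v(21) and h(7)→n(13) fit y≡5x+4 (mod 26); the inverse of 5 mod 26 is 21. This is an affine cipher: with a=0,…,z=25, each position x becomes (5x+4) mod 26.
Undoing it on qneby: q(16)→21·(16−4)≡18=s; n(13)→21·(13−4)≡7=h; e(4)→21·(4−4)≡0=a; b(1)→21·(1−4)≡15=p; y(24)→21·(24−4)≡4=e (all mod 26).

shape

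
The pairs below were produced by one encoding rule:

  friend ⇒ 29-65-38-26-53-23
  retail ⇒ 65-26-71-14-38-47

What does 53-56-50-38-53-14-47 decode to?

f(#6)→29 and r(#18)→65: differences scale by 3, so n = 3·pos + 11. With a=1..z=26, the number is 3·pos + 11.
Decoding 53-56-50-38-53-14-47: 53→(53−11)÷3=14=n, 56→(56−11)÷3=15=o, 50→(50−11)÷3=13=m, 38→(38−11)÷3=9=i, 53→(53−11)÷3=14=n, 14→(14−11)÷3=1=a, 47→(47−11)÷3=12=l.

nominal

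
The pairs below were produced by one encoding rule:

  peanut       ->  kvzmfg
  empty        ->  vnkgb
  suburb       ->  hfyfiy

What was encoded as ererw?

Each pair mirrors across the alphabet (p↔k, e↔v, a↔z): positions sum to 25. Each letter is replaced by its mirror in the alphabet: a↔z, b↔y, c↔x, and so on (the Atbash cipher).
Reversing it on ererw: e↔v, r↔i, e↔v, r↔i, w↔d.

vivid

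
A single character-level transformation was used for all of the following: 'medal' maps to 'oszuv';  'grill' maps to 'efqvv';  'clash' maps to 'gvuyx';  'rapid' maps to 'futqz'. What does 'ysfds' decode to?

serve

This is an affine cipher: with a=0,…,z=25, each position x becomes (19x+20) mod 26.
Undoing it on ysfds: y(24)→11·(24−20)≡18=s; s(18)→11·(18−20)≡4=e; f(5)→11·(5−20)≡17=r; d(3)→11·(3−20)≡21=v; s(18)→11·(18−20)≡4=e (all mod 26).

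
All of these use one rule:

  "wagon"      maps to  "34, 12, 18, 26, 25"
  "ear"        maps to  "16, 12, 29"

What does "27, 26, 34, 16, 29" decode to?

power

w is letter #23 and maps to 34: an offset of 11. Each letter is replaced by its alphabet position (a=1..z=26) + 11.
Undoing it on 27, 26, 34, 16, 29: 27→(27−11)÷1=16=p, 26→(26−11)÷1=15=o, 34→(34−11)÷1=23=w, 16→(16−11)÷1=5=e, 29→(29−11)÷1=18=r.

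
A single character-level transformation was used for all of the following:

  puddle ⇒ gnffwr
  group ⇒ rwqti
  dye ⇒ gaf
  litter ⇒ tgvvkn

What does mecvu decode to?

The output letters match the input read backwards, each shifted +2: puddle reversed is elddup. The word is reversed, then every letter is shifted forward by 2.
Reversing it on mecvu: shift back: m−2=k, e−2=c, c−2=a, v−2=t, u−2=s → kcats; then reverse → stack.

stack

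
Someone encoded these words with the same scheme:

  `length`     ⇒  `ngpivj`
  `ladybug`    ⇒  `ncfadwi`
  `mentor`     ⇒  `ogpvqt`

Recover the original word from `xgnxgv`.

Compare letters: l→n is +2, e→g is +2, n→p is +2 — a constant shift. Each letter is shifted forward by 2 in the alphabet (a Caesar shift of +2).
Undoing it on xgnxgv: x−2=v, g−2=e, n−2=l, x−2=v, g−2=e, v−2=t.

velvet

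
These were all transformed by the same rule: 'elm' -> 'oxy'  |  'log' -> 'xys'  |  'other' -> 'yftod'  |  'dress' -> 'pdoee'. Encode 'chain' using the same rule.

Vowels shift forward by 10 and consonants shift forward by 12.
On chain: c(cons)+12=o, h(cons)+12=t, a(vowel)+10=k, i(vowel)+10=s, n(cons)+12=z.

otksz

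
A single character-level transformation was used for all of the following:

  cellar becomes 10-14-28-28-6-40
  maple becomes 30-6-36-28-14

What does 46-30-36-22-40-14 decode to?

With a=1..z=26, the number is 2·pos + 4.
Undoing it on 46-30-36-22-40-14: 46→(46−4)÷2=21=u, 30→(30−4)÷2=13=m, 36→(36−4)÷2=16=p, 22→(22−4)÷2=9=i, 40→(40−4)÷2=18=r, 14→(14−4)÷2=5=e.

umpire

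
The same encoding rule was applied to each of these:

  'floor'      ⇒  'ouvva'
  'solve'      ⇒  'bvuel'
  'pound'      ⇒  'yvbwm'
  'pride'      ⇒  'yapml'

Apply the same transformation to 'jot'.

The shift depends on letter class: consonant f→o is +9, but vowel o→v is +7. Two shifts are in play — +7 for a/e/i/o/u, +9 for every other letter.
Applying it to jot: j(cons)+9=s, o(vowel)+7=v, t(cons)+9=c.

svc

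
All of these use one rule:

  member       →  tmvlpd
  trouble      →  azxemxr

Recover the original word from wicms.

patch

In member: m→t is +7, e→m is +8, m→v is +9, b→l is +10 — the shift increases by 1 each position. The shift increases by 1 at each position, starting from +7: 7, 8, 9, ….
Reversing it on wicms: w−7=p, i−8=a, c−9=t, m−10=c, s−11=h.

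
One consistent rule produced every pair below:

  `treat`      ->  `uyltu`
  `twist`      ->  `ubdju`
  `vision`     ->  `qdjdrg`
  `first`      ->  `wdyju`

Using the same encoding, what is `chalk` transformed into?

pstkz

Each letter's alphabet position (a=0..z=25) is mapped through 11·x+19 mod 26 — an affine cipher.
For chalk: c(2)→11·2+19≡15=p; h(7)→11·7+19≡18=s; a(0)→11·0+19≡19=t; l(11)→11·11+19≡10=k; k(10)→11·10+19≡25=z (all mod 26).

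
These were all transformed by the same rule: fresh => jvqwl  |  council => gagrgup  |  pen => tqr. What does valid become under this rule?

The shift depends on letter class: consonant f→j is +4, but vowel e→q is +12. Two shifts are in play — +12 for a/e/i/o/u, +4 for every other letter.
Applying it to valid: v(cons)+4=z, a(vowel)+12=m, l(cons)+4=p, i(vowel)+12=u, d(cons)+4=h.

zmpuh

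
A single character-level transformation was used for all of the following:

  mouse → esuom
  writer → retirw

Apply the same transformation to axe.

The output letters match the input read backwards: mouse reversed is esuom. The word is simply reversed.
On axe: reverse → exa.

exa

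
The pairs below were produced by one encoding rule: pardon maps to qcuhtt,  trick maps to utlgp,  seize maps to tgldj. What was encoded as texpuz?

Letter i (0-indexed) is shifted by i+1, so successive shifts are 1, 2, 3, ….
Reversing it on texpuz: t−1=s, e−2=c, x−3=u, p−4=l, u−5=p, z−6=t.

sculpt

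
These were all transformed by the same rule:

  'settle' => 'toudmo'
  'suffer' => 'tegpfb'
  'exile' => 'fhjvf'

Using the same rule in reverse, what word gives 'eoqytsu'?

It's a Vigenère-style cipher with numeric key [1,10]: position i shifts by key[i mod 2].
Decoding eoqytsu: e−1=d, o−10=e, q−1=p, y−10=o, t−1=s, s−10=i, u−1=t.

deposit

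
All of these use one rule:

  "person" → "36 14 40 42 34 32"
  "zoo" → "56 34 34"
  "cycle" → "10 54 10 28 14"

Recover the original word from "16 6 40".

far

Each letter becomes 2×(its alphabet position, a=1..z=26) + 4.
Decoding 16 6 40: 16→(16−4)÷2=6=f, 6→(6−4)÷2=1=a, 40→(40−4)÷2=18=r.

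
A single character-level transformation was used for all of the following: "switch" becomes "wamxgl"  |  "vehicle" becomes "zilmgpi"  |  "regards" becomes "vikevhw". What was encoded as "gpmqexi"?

Compare letters: s→w is +4, w→a is +4, i→m is +4 — a constant shift. It's a constant shift of +4 (ROT4).
Decoding gpmqexi: g−4=c, p−4=l, m−4=i, q−4=m, e−4=a, x−4=t, i−4=e.

climate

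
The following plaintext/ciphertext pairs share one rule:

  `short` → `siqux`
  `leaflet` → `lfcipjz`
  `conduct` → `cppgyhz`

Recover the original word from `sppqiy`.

Each letter shifts forward by its position index (0, 1, 2, …) — the shift grows by one for each successive letter.
Undoing it on sppqiy: s−0=s, p−1=o, p−2=n, q−3=n, i−4=e, y−5=t.

sonnet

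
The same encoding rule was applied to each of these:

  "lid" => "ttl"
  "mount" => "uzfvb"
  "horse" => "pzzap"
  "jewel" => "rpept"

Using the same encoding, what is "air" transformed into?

The shift depends on letter class: consonant l→t is +8, but vowel i→t is +11. The rule splits by letter class: vowels +11, consonants +8.
Applying it to air: a(vowel)+11=l, i(vowel)+11=t, r(cons)+8=z.

ltz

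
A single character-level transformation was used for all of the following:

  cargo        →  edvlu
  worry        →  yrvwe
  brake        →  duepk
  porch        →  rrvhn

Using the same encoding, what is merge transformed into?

ohvlk

In cargo: c→e is +2, a→d is +3, r→v is +4, g→l is +5 — the shift increases by 1 each position. The shift increases by 1 at each position, starting from +2: 2, 3, 4, ….
For merge: m+2=o, e+3=h, r+4=v, g+5=l, e+6=k.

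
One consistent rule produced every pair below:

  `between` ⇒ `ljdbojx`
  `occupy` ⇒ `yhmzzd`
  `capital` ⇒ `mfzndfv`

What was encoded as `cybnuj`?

It's a Vigenère-style cipher with numeric key [10,5]: position i shifts by key[i mod 2].
Undoing it on cybnuj: c−10=s, y−5=t, b−10=r, n−5=i, u−10=k, j−5=e.

strike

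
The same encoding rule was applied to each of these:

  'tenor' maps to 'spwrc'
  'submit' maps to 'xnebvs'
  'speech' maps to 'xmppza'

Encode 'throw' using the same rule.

This is an affine cipher: with a=0,…,z=25, each position x becomes (21x+9) mod 26.
On throw: t(19)→21·19+9≡18=s; h(7)→21·7+9≡0=a; r(17)→21·17+9≡2=c; o(14)→21·14+9≡17=r; w(22)→21·22+9≡3=d (all mod 26).

sacrd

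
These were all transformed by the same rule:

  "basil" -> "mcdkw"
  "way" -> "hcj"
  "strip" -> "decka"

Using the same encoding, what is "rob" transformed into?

Two shifts are in play — +2 for a/e/i/o/u, +11 for every other letter.
Applying it to rob: r(cons)+11=c, o(vowel)+2=q, b(cons)+11=m.

cqm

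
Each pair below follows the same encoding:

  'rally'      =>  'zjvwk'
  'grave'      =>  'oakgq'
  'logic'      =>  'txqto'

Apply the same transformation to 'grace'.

oaknq

In rally: r→z is +8, a→j is +9, l→v is +10, l→w is +11 — the shift increases by 1 each position. Letter i (0-indexed) is shifted by i+8, so successive shifts are 8, 9, 10, ….
On grace: g+8=o, r+9=a, a+10=k, c+11=n, e+12=q.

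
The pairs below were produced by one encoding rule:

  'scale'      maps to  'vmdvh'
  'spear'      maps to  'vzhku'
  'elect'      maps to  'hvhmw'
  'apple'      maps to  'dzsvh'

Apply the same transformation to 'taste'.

The shifts repeat in a cycle of length 2: positions 0,1,… shift by +3, +10, then the pattern repeats.
For taste: t+3=w, a+10=k, s+3=v, t+10=d, e+3=h.

wkvdh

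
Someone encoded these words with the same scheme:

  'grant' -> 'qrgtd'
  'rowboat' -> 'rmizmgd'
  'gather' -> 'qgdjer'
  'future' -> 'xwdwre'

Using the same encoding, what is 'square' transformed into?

Each letter's alphabet position (a=0..z=25) is mapped through 19·x+6 mod 26 — an affine cipher.
For square: s(18)→19·18+6≡10=k; q(16)→19·16+6≡24=y; u(20)→19·20+6≡22=w; a(0)→19·0+6≡6=g; r(17)→19·17+6≡17=r; e(4)→19·4+6≡4=e (all mod 26).

kywgre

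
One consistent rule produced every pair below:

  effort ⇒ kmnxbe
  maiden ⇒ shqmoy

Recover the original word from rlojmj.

legacy

Each letter shifts forward by (position + 6), i.e. 6, 7, 8, … — the shift grows by one for each successive letter.
Undoing it on rlojmj: r−6=l, l−7=e, o−8=g, j−9=a, m−10=c, j−11=y.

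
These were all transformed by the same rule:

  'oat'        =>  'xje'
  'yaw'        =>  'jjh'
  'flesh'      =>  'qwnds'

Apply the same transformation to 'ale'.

The shift depends on letter class: consonant t→e is +11, but vowel o→x is +9. The rule splits by letter class: vowels +9, consonants +11.
On ale: a(vowel)+9=j, l(cons)+11=w, e(vowel)+9=n.

jwn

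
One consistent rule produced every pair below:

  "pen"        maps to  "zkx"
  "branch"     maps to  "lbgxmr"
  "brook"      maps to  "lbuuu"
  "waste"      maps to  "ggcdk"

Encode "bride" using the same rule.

The rule splits by letter class: vowels +6, consonants +10.
On bride: b(cons)+10=l, r(cons)+10=b, i(vowel)+6=o, d(cons)+10=n, e(vowel)+6=k.

lbonk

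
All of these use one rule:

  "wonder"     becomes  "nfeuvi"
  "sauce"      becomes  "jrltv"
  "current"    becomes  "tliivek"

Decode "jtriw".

scarf

Compare letters: w→n is +17, o→f is +17, n→e is +17 — a constant shift. Each letter is shifted forward by 17 in the alphabet (a Caesar shift of +17).
Undoing it on jtriw: j−17=s, t−17=c, r−17=a, i−17=r, w−17=f.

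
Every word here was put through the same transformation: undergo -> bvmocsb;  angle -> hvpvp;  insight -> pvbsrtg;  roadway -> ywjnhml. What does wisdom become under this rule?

dqbnzy

Each letter shifts forward by (position + 7), i.e. 7, 8, 9, … — the shift grows by one for each successive letter.
For wisdom: w+7=d, i+8=q, s+9=b, d+10=n, o+11=z, m+12=y.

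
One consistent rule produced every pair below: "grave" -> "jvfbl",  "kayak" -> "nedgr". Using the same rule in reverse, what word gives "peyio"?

match

In grave: g→j is +3, r→v is +4, a→f is +5, v→b is +6 — the shift increases by 1 each position. Each letter shifts forward by (position + 3), i.e. 3, 4, 5, … — the shift grows by one for each successive letter.
Reversing it on peyio: p−3=m, e−4=a, y−5=t, i−6=c, o−7=h.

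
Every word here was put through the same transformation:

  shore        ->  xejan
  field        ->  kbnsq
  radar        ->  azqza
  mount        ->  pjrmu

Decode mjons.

novel

Treating letters as 0–25, the rule is x ↦ 23x + 25 (mod 26).
Undoing it on mjons: m(12)→17·(12−25)≡13=n; j(9)→17·(9−25)≡14=o; o(14)→17·(14−25)≡21=v; n(13)→17·(13−25)≡4=e; s(18)→17·(18−25)≡11=l (all mod 26).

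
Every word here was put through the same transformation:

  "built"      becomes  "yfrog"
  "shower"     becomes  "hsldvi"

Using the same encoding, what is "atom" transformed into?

zgln

Each pair mirrors across the alphabet (b↔y, u↔f, i↔r): positions sum to 25. Letters are reflected about the middle of the alphabet (position → 25−position): Atbash.
Applying it to atom: a↔z, t↔g, o↔l, m↔n.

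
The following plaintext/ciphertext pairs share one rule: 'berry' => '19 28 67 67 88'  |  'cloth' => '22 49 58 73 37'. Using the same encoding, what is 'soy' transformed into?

70 58 88

b(#2)→19 and e(#5)→28: differences scale by 3, so n = 3·pos + 13. The formula is n = 3×(alphabet index, a=1) + 13.
On soy: s=19→70, o=15→58, y=25→88.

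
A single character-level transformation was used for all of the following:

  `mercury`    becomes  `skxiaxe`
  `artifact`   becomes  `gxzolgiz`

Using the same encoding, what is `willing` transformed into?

Every letter moves 6 places later in the alphabet, wrapping around z→a.
On willing: w+6=c, i+6=o, l+6=r, l+6=r, i+6=o, n+6=t, g+6=m.

corrotm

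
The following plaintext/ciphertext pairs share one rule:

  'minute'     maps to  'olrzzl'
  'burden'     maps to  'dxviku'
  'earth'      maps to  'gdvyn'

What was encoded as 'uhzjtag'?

seventy

In minute: m→o is +2, i→l is +3, n→r is +4, u→z is +5 — the shift increases by 1 each position. Each letter shifts forward by (position + 2), i.e. 2, 3, 4, … — the shift grows by one for each successive letter.
Undoing it on uhzjtag: u−2=s, h−3=e, z−4=v, j−5=e, t−6=n, a−7=t, g−8=y.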